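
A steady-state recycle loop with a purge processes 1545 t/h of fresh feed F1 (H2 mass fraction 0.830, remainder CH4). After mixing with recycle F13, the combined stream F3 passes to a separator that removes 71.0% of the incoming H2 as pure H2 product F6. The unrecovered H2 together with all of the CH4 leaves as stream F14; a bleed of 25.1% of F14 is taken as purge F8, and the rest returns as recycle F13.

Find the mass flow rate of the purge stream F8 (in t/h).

381.9 t/h

CH4 enters only via F1 and leaves only via the purge: 1545×0.170 = 0.251×(CH4 in F14), and the separator passes all CH4, so CH4 in F3 = CH4 in F14 = 1046.4 t/h.
H2 in F3: m_A = 1545×0.830 + (1−0.251)·(1−0.710)·m_A, so m_A = 1282.3/0.7828 = 1638.2 t/h.
F14 = (1−0.710)×1638.2 + 1046.4 = 1521.5 t/h.
Purge F8 = 0.251×1521.5 = 381.89 t/h.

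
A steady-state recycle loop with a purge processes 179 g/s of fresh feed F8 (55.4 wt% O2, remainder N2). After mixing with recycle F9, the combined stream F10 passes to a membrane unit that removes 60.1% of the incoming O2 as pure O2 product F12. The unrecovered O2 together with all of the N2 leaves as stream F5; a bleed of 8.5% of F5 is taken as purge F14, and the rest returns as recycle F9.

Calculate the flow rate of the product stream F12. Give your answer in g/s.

93.87 g/s

O2 in F10: m_A = 179×0.554 + (1−0.085)·(1−0.601)·m_A, so m_A = 99.166/0.6349 = 156.19 g/s.
Product F12 = 0.601×156.19 = 93.869 g/s.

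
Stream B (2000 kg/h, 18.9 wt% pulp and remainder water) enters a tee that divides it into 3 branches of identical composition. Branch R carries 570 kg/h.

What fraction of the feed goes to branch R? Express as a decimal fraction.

0.285

Fraction to R = 570/2000 = 0.2850.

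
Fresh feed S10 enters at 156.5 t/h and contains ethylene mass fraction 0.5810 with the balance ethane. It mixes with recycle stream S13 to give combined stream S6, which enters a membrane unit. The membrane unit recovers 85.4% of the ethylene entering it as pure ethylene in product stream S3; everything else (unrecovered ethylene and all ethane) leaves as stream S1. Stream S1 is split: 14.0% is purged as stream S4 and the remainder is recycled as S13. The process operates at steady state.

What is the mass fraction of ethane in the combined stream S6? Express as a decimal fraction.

0.8183

ethane enters only via S10 and leaves only via the purge: 156.5×0.419 = 0.140×(ethane in S1), and the membrane unit passes all ethane, so ethane in S6 = ethane in S1 = 468.38 t/h.
ethylene in S6: m_A = 156.5×0.581 + (1−0.140)·(1−0.854)·m_A, so m_A = 90.926/0.8744 = 103.98 t/h.
S6 = 103.98 + 468.38 = 572.36 t/h.
ethane fraction in S6 = 468.38/572.36 = 0.8183.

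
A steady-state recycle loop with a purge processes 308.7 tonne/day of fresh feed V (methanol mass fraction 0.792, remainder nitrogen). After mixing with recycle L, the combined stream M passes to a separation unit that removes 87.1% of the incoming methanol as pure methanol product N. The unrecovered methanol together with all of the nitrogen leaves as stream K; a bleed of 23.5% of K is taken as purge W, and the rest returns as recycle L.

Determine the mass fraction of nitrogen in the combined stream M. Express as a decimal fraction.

nitrogen enters only via V and leaves only via the purge: 308.7×0.208 = 0.235×(nitrogen in K), and the separation unit passes all nitrogen, so nitrogen in M = nitrogen in K = 273.23 tonne/day.
methanol in M: m_A = 308.7×0.792 + (1−0.235)·(1−0.871)·m_A, so m_A = 244.49/0.9013 = 271.26 tonne/day.
M = 271.26 + 273.23 = 544.49 tonne/day.
nitrogen fraction in M = 273.23/544.49 = 0.502.

0.502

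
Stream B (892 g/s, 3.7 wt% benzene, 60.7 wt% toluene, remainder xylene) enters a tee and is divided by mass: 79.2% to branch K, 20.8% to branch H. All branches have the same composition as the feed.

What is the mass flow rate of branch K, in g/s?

Branch K flow = 0.792×892 = 706.46 g/s.

706.5 g/s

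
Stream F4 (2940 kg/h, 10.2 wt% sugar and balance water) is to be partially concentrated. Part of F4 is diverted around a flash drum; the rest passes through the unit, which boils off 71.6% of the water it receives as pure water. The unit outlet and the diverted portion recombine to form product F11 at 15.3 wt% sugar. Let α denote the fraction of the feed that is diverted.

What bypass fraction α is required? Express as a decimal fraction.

All 2940×0.102 = 299.88 kg/h of sugar reaches F11, so F11 = 299.88/0.153 = 1960 kg/h and vapour = 980 kg/h.
The evaporator receives (1−α)·2940 of feed at 0.898 water and removes 0.716 of that water:
0.716×0.898×(1−α)×2940 = 980
(1−α) = 980/1890.3 = 0.5184;  α = 0.4816.

0.482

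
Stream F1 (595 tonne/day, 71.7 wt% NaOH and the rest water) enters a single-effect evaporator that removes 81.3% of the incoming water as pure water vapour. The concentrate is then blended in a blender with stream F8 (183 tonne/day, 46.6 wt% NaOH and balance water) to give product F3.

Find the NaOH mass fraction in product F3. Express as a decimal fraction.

0.7985

Vapour removed = 0.813×0.283×595 = 136.9 tonne/day; concentrate = 458.1 tonne/day.
NaOH reaching the mixer = 426.62 (from concentrate) + 183×0.466 = 511.89 tonne/day.
Product flow = 458.1 + 183 = 641.1 tonne/day; NaOH fraction = 0.7985.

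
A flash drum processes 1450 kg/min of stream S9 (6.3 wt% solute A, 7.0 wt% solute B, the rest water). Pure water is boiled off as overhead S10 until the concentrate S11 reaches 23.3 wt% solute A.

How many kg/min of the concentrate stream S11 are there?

392.1 kg/min

solute A is conserved: 1450×0.063 = 91.35 kg/min all reports to the concentrate.
Concentrate = 91.35/(target fraction) = 392.06 kg/min.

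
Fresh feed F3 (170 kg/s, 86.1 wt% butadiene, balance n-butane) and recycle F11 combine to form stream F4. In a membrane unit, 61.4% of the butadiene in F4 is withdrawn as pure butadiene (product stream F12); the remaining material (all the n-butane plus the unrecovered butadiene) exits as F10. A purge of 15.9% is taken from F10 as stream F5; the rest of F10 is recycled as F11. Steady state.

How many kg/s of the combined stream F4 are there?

365.3 kg/s

n-butane enters only via F3 and leaves only via the purge: 170×0.139 = 0.159×(n-butane in F10), and the membrane unit passes all n-butane, so n-butane in F4 = n-butane in F10 = 148.62 kg/s.
butadiene in F4: m_A = 170×0.861 + (1−0.159)·(1−0.614)·m_A, so m_A = 146.37/0.6754 = 216.72 kg/s.
F4 = 216.72 + 148.62 = 365.34 kg/s.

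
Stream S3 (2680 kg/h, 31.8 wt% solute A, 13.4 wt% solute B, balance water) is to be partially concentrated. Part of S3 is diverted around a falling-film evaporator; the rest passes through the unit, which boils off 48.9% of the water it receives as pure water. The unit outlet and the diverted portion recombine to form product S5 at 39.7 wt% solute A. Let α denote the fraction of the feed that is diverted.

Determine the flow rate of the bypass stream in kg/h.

All 2680×0.318 = 852.24 kg/h of solute A reaches S5, so S5 = 852.24/0.397 = 2146.7 kg/h and vapour = 533.3 kg/h.
The evaporator receives (1−α)·2680 of feed at 0.548 water and removes 0.489 of that water:
0.489×0.548×(1−α)×2680 = 533.3
(1−α) = 533.3/718.16 = 0.7426;  α = 0.2574.
Bypass flow = 0.2574×2680 = 689.87 kg/h.

689.9 kg/h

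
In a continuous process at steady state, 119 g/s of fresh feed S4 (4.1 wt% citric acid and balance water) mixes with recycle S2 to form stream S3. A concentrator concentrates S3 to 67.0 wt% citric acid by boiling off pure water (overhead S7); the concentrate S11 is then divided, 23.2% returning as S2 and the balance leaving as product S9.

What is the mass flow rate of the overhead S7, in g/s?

111.7 g/s

Overall citric acid balance (none leaves overhead): citric acid in fresh feed = citric acid in product, i.e. 119×0.041 = (1−0.232)·S11·0.670.
S11 = 4.879/(0.670×0.768) = 9.4819 g/s.
Recycle S2 = 0.232×9.4819 = 2.1998 g/s.
Combined feed S3 = 119 + 2.1998 = 121.2 g/s.
Overhead S7 = S3 − S11 = 121.2 − 9.4819 = 111.72 g/s.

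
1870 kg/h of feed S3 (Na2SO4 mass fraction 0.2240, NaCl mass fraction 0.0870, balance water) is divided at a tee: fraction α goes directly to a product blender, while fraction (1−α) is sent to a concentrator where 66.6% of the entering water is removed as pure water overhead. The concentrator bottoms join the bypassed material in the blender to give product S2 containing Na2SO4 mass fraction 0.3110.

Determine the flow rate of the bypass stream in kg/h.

All 1870×0.224 = 418.88 kg/h of Na2SO4 reaches S2, so S2 = 418.88/0.311 = 1346.9 kg/h and vapour = 523.12 kg/h.
The evaporator receives (1−α)·1870 of feed at 0.689 water and removes 0.666 of that water:
0.666×0.689×(1−α)×1870 = 523.12
(1−α) = 523.12/858.09 = 0.6096;  α = 0.3904.
Bypass flow = 0.3904×1870 = 729.99 kg/h.

730 kg/h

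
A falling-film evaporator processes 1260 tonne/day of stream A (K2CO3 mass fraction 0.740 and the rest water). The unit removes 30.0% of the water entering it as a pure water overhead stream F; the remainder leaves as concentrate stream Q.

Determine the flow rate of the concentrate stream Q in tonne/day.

water entering = 1260×0.260 = 327.6 tonne/day; overhead removed = 0.300×327.6 = 98.28 tonne/day.
Concentrate = 1260 − 98.28 = 1161.7 tonne/day.

1162 tonne/day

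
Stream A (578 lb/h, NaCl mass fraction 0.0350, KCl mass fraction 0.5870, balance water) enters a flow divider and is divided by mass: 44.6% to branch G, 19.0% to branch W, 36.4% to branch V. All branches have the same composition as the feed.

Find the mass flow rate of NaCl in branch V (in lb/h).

Branch V total = 0.364×578 = 210.39 lb/h.
NaCl in V = 0.035×210.39 = 7.3637 lb/h.

7.364 lb/h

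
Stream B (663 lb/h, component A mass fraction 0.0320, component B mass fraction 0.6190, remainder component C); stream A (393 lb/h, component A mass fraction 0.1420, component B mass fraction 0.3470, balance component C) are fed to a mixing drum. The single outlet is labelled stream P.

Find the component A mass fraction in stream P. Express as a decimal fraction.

0.0729

Total flow out = 663 + 393 = 1056 lb/h.
component A in = 663×0.032 + 393×0.142 = 77.022 lb/h.
component A mass fraction in P = 77.022/1056 = 0.0729.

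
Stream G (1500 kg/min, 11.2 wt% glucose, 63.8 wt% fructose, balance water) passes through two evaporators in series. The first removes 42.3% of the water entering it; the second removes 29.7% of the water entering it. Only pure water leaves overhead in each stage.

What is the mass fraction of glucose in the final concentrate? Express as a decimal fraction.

0.132

water in feed = 1500×0.250 = 375 kg/min.
After stage 1: water left = (1−0.423)×375 = 216.38; stream total = 1341.4 kg/min.
After stage 2: water left = (1−0.297)×216.38 = 152.11; final concentrate = 1277.1 kg/min.
glucose fraction = 168/1277.1 = 0.132.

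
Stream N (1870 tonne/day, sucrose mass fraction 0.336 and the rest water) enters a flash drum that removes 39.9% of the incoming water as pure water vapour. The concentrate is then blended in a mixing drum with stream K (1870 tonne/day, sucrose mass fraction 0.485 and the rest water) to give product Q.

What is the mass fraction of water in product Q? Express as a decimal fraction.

0.527

Vapour removed = 0.399×0.664×1870 = 495.43 tonne/day; concentrate = 1374.6 tonne/day.
water reaching the mixer = 746.25 (from concentrate) + 1870×0.515 = 1709.3 tonne/day.
Product flow = 1374.6 + 1870 = 3244.6 tonne/day; water fraction = 0.527.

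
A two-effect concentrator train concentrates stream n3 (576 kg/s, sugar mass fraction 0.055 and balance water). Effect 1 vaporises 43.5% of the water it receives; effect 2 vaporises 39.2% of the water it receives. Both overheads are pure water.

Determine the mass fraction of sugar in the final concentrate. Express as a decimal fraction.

water in feed = 576×0.945 = 544.32 kg/s.
After stage 1: water left = (1−0.435)×544.32 = 307.54; stream total = 339.22 kg/s.
After stage 2: water left = (1−0.392)×307.54 = 186.98; final concentrate = 218.66 kg/s.
sugar fraction = 31.68/218.66 = 0.145.

0.145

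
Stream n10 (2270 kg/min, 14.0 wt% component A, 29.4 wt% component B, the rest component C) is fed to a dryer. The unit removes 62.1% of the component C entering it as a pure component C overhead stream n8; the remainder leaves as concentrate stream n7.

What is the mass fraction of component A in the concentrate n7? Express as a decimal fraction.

component A is not removed: 2270×0.140 = 317.8 kg/min of component A enters n7.
component C entering = 2270×0.566 = 1284.8 kg/min; overhead removed = 0.621×1284.8 = 797.87 kg/min.
Concentrate = 2270 − 797.87 = 1472.1 kg/min.
Mass fraction = 317.8/1472.1 = 0.2159.

0.2159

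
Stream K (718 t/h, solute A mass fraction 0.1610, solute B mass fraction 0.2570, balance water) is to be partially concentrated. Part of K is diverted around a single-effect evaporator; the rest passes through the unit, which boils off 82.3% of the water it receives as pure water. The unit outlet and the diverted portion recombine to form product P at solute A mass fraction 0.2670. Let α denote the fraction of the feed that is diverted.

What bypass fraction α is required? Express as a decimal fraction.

All 718×0.161 = 115.6 t/h of solute A reaches P, so P = 115.6/0.267 = 432.95 t/h and vapour = 285.05 t/h.
The evaporator receives (1−α)·718 of feed at 0.582 water and removes 0.823 of that water:
0.823×0.582×(1−α)×718 = 285.05
(1−α) = 285.05/343.91 = 0.8288;  α = 0.1712.

0.171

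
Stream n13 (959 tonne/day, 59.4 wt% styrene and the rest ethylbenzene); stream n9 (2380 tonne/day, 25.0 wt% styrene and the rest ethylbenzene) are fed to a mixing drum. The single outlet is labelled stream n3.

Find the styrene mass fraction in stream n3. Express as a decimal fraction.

0.3488

Total flow out = 959 + 2380 = 3339 tonne/day.
styrene in = 959×0.594 + 2380×0.250 = 1164.6 tonne/day.
styrene mass fraction in n3 = 1164.6/3339 = 0.3488.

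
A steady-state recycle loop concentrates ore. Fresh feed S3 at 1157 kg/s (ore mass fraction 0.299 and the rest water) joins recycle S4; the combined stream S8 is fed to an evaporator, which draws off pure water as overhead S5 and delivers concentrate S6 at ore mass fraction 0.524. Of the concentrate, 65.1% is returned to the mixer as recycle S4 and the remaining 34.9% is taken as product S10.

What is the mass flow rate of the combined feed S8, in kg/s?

Overall ore balance (none leaves overhead): ore in fresh feed = ore in product, i.e. 1157×0.299 = (1−0.651)·S6·0.524.
S6 = 345.94/(0.524×0.349) = 1891.7 kg/s.
Recycle S4 = 0.651×1891.7 = 1231.5 kg/s.
Combined feed S8 = 1157 + 1231.5 = 2388.5 kg/s.

2388 kg/s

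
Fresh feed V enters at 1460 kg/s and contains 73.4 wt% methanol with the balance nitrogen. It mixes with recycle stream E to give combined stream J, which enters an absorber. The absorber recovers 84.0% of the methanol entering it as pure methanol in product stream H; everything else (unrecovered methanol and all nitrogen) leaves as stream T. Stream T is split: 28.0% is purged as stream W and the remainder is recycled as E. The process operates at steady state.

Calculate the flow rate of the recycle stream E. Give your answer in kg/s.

1138 kg/s

nitrogen enters only via V and leaves only via the purge: 1460×0.266 = 0.280×(nitrogen in T), and the absorber passes all nitrogen, so nitrogen in J = nitrogen in T = 1387 kg/s.
methanol in J: m_A = 1460×0.734 + (1−0.280)·(1−0.840)·m_A, so m_A = 1071.6/0.8848 = 1211.2 kg/s.
T = (1−0.840)×1211.2 + 1387 = 1580.8 kg/s.
Recycle E = (1−0.280)×1580.8 = 1138.2 kg/s.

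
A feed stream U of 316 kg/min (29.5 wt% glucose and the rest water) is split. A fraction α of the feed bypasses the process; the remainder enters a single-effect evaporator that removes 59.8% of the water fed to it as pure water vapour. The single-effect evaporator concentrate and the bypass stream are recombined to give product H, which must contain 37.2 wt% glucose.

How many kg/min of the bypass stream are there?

160.9 kg/min

All 316×0.295 = 93.22 kg/min of glucose reaches H, so H = 93.22/0.372 = 250.59 kg/min and vapour = 65.409 kg/min.
The evaporator receives (1−α)·316 of feed at 0.705 water and removes 0.598 of that water:
0.598×0.705×(1−α)×316 = 65.409
(1−α) = 65.409/133.22 = 0.4910;  α = 0.5090.
Bypass flow = 0.5090×316 = 160.85 kg/min.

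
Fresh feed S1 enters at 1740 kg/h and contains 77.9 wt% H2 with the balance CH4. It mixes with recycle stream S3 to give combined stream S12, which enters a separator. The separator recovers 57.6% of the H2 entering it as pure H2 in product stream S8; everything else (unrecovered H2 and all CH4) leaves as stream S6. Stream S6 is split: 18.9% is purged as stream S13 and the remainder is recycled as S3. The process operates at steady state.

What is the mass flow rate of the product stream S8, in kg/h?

H2 in S12: m_A = 1740×0.779 + (1−0.189)·(1−0.576)·m_A, so m_A = 1355.5/0.6561 = 2065.8 kg/h.
Product S8 = 0.576×2065.8 = 1189.9 kg/h.

1190 kg/h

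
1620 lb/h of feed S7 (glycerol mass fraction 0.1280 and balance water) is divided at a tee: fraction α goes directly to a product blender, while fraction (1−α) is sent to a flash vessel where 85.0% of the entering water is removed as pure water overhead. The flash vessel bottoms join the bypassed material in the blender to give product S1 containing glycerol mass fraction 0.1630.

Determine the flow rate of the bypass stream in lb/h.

1151 lb/h

All 1620×0.128 = 207.36 lb/h of glycerol reaches S1, so S1 = 207.36/0.163 = 1272.1 lb/h and vapour = 347.85 lb/h.
The evaporator receives (1−α)·1620 of feed at 0.872 water and removes 0.850 of that water:
0.850×0.872×(1−α)×1620 = 347.85
(1−α) = 347.85/1200.7 = 0.2897;  α = 0.7103.
Bypass flow = 0.7103×1620 = 1150.7 lb/h.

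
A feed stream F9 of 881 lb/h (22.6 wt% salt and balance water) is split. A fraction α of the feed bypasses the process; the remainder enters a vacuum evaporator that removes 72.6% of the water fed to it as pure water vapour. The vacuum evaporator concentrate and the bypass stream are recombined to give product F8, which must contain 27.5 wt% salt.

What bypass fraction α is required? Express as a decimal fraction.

0.683

All 881×0.226 = 199.11 lb/h of salt reaches F8, so F8 = 199.11/0.275 = 724.02 lb/h and vapour = 156.98 lb/h.
The evaporator receives (1−α)·881 of feed at 0.774 water and removes 0.726 of that water:
0.726×0.774×(1−α)×881 = 156.98
(1−α) = 156.98/495.06 = 0.3171;  α = 0.6829.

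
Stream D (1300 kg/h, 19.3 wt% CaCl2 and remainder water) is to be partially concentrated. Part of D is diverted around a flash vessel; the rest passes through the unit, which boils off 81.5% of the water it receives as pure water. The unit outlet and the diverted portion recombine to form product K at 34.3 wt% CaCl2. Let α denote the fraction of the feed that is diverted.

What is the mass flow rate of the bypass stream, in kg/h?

All 1300×0.193 = 250.9 kg/h of CaCl2 reaches K, so K = 250.9/0.343 = 731.49 kg/h and vapour = 568.51 kg/h.
The evaporator receives (1−α)·1300 of feed at 0.807 water and removes 0.815 of that water:
0.815×0.807×(1−α)×1300 = 568.51
(1−α) = 568.51/855.02 = 0.6649;  α = 0.3351.
Bypass flow = 0.3351×1300 = 435.61 kg/h.

435.6 kg/h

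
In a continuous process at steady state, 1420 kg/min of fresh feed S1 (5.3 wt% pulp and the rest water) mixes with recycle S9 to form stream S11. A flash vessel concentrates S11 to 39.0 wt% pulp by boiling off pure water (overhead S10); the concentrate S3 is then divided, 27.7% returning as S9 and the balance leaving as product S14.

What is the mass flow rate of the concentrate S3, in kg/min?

266.9 kg/min

Overall pulp balance (none leaves overhead): pulp in fresh feed = pulp in product, i.e. 1420×0.053 = (1−0.277)·S3·0.390.
S3 = 75.26/(0.390×0.723) = 266.91 kg/min.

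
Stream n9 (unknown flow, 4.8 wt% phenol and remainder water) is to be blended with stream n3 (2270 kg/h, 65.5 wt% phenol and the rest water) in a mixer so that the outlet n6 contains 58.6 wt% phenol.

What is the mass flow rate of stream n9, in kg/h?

291.1 kg/h

Let n9 be the unknown flow. Total out = 2270 + n9.
phenol balance: 1486.9 + 0.048·n9 = 0.586·(2270 + n9)
(0.048 − 0.586)·n9 = 0.586×2270 − 1486.9 = -156.63
n9 = -156.63 / -0.538 = 291.13 kg/h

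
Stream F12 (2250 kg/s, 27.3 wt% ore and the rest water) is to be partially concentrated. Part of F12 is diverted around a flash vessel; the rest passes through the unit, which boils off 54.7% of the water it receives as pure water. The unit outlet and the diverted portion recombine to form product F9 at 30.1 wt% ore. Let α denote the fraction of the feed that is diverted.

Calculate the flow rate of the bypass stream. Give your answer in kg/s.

1724 kg/s

All 2250×0.273 = 614.25 kg/s of ore reaches F9, so F9 = 614.25/0.301 = 2040.7 kg/s and vapour = 209.3 kg/s.
The evaporator receives (1−α)·2250 of feed at 0.727 water and removes 0.547 of that water:
0.547×0.727×(1−α)×2250 = 209.3
(1−α) = 209.3/894.76 = 0.2339;  α = 0.7661.
Bypass flow = 0.7661×2250 = 1723.7 kg/s.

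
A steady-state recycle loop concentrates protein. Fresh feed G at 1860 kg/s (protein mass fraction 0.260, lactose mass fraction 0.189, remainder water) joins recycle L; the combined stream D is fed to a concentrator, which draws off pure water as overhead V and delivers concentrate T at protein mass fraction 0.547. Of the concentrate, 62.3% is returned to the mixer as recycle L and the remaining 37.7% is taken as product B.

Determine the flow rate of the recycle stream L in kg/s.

Overall protein balance (none leaves overhead): protein in fresh feed = protein in product, i.e. 1860×0.260 = (1−0.623)·T·0.547.
T = 483.6/(0.547×0.377) = 2345.1 kg/s.
Recycle L = 0.623×2345.1 = 1461 kg/s.

1461 kg/s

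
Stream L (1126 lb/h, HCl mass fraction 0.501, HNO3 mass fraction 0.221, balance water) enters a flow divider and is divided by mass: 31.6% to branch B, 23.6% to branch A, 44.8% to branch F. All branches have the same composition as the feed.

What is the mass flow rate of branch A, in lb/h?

Branch A flow = 0.236×1126 = 265.74 lb/h.

265.7 lb/h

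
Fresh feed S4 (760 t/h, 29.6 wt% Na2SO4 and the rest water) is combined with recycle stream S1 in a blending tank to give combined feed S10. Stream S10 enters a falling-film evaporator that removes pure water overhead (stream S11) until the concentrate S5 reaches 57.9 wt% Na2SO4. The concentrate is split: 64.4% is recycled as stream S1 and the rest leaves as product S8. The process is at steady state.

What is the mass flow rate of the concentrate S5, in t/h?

1091 t/h

Overall Na2SO4 balance (none leaves overhead): Na2SO4 in fresh feed = Na2SO4 in product, i.e. 760×0.296 = (1−0.644)·S5·0.579.
S5 = 224.96/(0.579×0.356) = 1091.4 t/h.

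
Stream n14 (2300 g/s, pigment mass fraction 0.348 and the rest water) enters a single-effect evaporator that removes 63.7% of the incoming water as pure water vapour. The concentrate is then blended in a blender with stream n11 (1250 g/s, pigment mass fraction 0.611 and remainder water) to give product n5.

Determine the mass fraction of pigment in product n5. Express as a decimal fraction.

0.603

Vapour removed = 0.637×0.652×2300 = 955.25 g/s; concentrate = 1344.8 g/s.
pigment reaching the mixer = 800.4 (from concentrate) + 1250×0.611 = 1564.2 g/s.
Product flow = 1344.8 + 1250 = 2594.8 g/s; pigment fraction = 0.603.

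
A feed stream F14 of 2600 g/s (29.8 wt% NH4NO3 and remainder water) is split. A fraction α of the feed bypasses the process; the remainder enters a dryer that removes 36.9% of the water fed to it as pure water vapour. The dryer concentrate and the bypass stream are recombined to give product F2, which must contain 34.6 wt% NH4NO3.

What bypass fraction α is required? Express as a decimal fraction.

0.464

All 2600×0.298 = 774.8 g/s of NH4NO3 reaches F2, so F2 = 774.8/0.346 = 2239.3 g/s and vapour = 360.69 g/s.
The evaporator receives (1−α)·2600 of feed at 0.702 water and removes 0.369 of that water:
0.369×0.702×(1−α)×2600 = 360.69
(1−α) = 360.69/673.5 = 0.5356;  α = 0.4644.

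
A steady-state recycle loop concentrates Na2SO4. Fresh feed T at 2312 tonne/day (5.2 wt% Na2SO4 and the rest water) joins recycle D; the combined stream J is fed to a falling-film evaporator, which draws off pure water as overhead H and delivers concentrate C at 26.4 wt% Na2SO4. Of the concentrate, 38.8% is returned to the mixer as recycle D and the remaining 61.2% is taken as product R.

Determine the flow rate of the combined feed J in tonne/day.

Overall Na2SO4 balance (none leaves overhead): Na2SO4 in fresh feed = Na2SO4 in product, i.e. 2312×0.052 = (1−0.388)·C·0.264.
C = 120.22/(0.264×0.612) = 744.11 tonne/day.
Recycle D = 0.388×744.11 = 288.71 tonne/day.
Combined feed J = 2312 + 288.71 = 2600.7 tonne/day.

2601 tonne/day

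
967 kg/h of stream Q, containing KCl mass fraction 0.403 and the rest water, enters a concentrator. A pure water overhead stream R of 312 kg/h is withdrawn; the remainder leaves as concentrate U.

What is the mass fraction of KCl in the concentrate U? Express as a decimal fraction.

KCl is not removed: 967×0.403 = 389.7 kg/h of KCl enters U.
Concentrate = 967 − 312 = 655 kg/h.
Mass fraction = 389.7/655 = 0.595.

0.595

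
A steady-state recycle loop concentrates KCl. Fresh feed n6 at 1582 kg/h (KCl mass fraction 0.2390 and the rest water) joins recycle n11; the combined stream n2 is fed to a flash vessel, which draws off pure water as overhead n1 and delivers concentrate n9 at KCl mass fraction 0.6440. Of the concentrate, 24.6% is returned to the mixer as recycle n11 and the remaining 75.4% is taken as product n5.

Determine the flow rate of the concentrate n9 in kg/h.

778.7 kg/h

Overall KCl balance (none leaves overhead): KCl in fresh feed = KCl in product, i.e. 1582×0.239 = (1−0.246)·n9·0.644.
n9 = 378.1/(0.644×0.754) = 778.66 kg/h.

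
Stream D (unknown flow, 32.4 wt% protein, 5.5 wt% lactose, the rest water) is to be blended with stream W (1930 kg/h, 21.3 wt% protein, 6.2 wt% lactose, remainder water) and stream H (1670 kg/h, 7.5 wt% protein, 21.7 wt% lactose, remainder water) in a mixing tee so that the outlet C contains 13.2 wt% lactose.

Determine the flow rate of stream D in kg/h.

88.96 kg/h

Let D be the unknown flow. Total out = 3600 + D.
lactose balance: 482.05 + 0.055·D = 0.132·(3600 + D)
(0.055 − 0.132)·D = 0.132×3600 − 482.05 = -6.85
D = -6.85 / -0.077 = 88.961 kg/h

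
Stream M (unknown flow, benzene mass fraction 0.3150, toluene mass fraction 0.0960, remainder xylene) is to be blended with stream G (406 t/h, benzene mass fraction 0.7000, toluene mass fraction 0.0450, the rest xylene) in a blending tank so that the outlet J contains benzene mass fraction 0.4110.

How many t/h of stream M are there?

1222 t/h

Let M be the unknown flow. Total out = 406 + M.
benzene balance: 284.2 + 0.315·M = 0.411·(406 + M)
(0.315 − 0.411)·M = 0.411×406 − 284.2 = -117.33
M = -117.33 / -0.096 = 1222.2 t/h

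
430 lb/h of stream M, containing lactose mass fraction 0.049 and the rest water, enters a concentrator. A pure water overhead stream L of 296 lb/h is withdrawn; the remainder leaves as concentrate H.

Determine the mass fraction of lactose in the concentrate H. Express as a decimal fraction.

0.157

lactose is not removed: 430×0.049 = 21.07 lb/h of lactose enters H.
Concentrate = 430 − 296 = 134 lb/h.
Mass fraction = 21.07/134 = 0.157.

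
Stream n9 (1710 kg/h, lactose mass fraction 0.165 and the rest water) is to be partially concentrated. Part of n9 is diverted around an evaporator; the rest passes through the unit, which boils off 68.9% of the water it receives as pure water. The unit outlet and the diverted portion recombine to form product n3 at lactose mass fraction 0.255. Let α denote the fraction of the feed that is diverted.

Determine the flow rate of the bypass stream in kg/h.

661 kg/h

All 1710×0.165 = 282.15 kg/h of lactose reaches n3, so n3 = 282.15/0.255 = 1106.5 kg/h and vapour = 603.53 kg/h.
The evaporator receives (1−α)·1710 of feed at 0.835 water and removes 0.689 of that water:
0.689×0.835×(1−α)×1710 = 603.53
(1−α) = 603.53/983.79 = 0.6135;  α = 0.3865.
Bypass flow = 0.3865×1710 = 660.96 kg/h.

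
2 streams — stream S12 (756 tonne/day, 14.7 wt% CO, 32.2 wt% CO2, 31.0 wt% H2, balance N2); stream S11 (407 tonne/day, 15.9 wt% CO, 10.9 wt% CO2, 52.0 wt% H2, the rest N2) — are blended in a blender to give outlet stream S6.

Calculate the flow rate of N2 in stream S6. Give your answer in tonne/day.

N2 out = N2 in = 756×0.221 + 407×0.212 = 253.36 tonne/day.

253.4 tonne/day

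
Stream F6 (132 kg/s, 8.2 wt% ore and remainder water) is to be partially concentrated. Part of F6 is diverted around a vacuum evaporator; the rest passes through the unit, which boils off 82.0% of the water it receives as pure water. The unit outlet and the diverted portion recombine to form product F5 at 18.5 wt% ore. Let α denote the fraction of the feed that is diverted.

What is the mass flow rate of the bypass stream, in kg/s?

All 132×0.082 = 10.824 kg/s of ore reaches F5, so F5 = 10.824/0.185 = 58.508 kg/s and vapour = 73.492 kg/s.
The evaporator receives (1−α)·132 of feed at 0.918 water and removes 0.820 of that water:
0.820×0.918×(1−α)×132 = 73.492
(1−α) = 73.492/99.364 = 0.7396;  α = 0.2604.
Bypass flow = 0.2604×132 = 34.37 kg/s.

34.37 kg/s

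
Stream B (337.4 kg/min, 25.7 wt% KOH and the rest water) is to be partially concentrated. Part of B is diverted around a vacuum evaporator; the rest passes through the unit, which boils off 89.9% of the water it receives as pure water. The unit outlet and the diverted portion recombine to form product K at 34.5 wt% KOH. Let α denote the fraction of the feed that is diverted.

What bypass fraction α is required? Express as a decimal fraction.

All 337.4×0.257 = 86.712 kg/min of KOH reaches K, so K = 86.712/0.345 = 251.34 kg/min and vapour = 86.061 kg/min.
The evaporator receives (1−α)·337.4 of feed at 0.743 water and removes 0.899 of that water:
0.899×0.743×(1−α)×337.4 = 86.061
(1−α) = 86.061/225.37 = 0.3819;  α = 0.6181.

0.618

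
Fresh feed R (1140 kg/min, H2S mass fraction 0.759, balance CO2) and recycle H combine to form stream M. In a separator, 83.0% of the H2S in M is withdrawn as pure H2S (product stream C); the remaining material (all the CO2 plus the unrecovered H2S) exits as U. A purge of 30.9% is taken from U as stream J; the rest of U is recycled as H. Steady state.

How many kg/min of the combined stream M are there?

1870 kg/min

CO2 enters only via R and leaves only via the purge: 1140×0.241 = 0.309×(CO2 in U), and the separator passes all CO2, so CO2 in M = CO2 in U = 889.13 kg/min.
H2S in M: m_A = 1140×0.759 + (1−0.309)·(1−0.830)·m_A, so m_A = 865.26/0.8825 = 980.43 kg/min.
M = 980.43 + 889.13 = 1869.6 kg/min.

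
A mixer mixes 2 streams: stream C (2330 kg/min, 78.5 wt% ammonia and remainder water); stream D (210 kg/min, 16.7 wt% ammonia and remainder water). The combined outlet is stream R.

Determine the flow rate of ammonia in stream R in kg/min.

1864 kg/min

ammonia out = ammonia in = 2330×0.785 + 210×0.167 = 1864.1 kg/min.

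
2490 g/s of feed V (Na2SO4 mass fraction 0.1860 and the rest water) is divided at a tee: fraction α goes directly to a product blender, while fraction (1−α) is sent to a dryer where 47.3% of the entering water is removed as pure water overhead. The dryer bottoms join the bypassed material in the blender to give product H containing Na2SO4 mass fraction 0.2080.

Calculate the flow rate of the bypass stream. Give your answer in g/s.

1806 g/s

All 2490×0.186 = 463.14 g/s of Na2SO4 reaches H, so H = 463.14/0.208 = 2226.6 g/s and vapour = 263.37 g/s.
The evaporator receives (1−α)·2490 of feed at 0.814 water and removes 0.473 of that water:
0.473×0.814×(1−α)×2490 = 263.37
(1−α) = 263.37/958.7 = 0.2747;  α = 0.7253.
Bypass flow = 0.7253×2490 = 1806 g/s.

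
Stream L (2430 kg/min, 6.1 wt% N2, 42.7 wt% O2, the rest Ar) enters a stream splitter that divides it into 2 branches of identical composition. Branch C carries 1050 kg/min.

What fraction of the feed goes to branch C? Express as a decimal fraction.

Fraction to C = 1050/2430 = 0.4321.

0.432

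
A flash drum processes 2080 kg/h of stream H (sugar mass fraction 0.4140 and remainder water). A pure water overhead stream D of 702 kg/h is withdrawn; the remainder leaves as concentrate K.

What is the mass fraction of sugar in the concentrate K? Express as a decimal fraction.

0.6249

sugar is not removed: 2080×0.414 = 861.12 kg/h of sugar enters K.
Concentrate = 2080 − 702 = 1378 kg/h.
Mass fraction = 861.12/1378 = 0.6249.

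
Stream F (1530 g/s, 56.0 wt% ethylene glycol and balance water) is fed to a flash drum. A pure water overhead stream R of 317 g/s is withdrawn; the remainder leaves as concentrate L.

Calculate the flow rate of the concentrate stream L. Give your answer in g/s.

1213 g/s

Concentrate = 1530 − 317 = 1213 g/s.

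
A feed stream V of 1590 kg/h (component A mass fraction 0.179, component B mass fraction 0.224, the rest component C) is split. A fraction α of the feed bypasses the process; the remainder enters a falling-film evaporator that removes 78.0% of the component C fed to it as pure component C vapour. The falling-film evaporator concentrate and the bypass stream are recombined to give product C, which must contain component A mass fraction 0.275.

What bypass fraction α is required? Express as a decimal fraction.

All 1590×0.179 = 284.61 kg/h of component A reaches C, so C = 284.61/0.275 = 1034.9 kg/h and vapour = 555.05 kg/h.
The evaporator receives (1−α)·1590 of feed at 0.597 component C and removes 0.780 of that component C:
0.780×0.597×(1−α)×1590 = 555.05
(1−α) = 555.05/740.4 = 0.7497;  α = 0.2503.

0.250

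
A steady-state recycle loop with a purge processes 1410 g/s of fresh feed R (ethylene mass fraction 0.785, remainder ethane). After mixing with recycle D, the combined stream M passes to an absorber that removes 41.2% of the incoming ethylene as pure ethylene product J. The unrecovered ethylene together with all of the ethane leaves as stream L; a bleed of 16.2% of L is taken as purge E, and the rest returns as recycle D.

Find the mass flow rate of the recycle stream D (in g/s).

ethane enters only via R and leaves only via the purge: 1410×0.215 = 0.162×(ethane in L), and the absorber passes all ethane, so ethane in M = ethane in L = 1871.3 g/s.
ethylene in M: m_A = 1410×0.785 + (1−0.162)·(1−0.412)·m_A, so m_A = 1106.9/0.5073 = 2182 g/s.
L = (1−0.412)×2182 + 1871.3 = 3154.3 g/s.
Recycle D = (1−0.162)×3154.3 = 2643.3 g/s.

2643 g/s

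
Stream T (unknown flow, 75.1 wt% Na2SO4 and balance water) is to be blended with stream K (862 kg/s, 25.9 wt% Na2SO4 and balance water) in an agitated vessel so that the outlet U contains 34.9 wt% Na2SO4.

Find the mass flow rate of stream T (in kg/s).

193 kg/s

Let T be the unknown flow. Total out = 862 + T.
Na2SO4 balance: 223.26 + 0.751·T = 0.349·(862 + T)
(0.751 − 0.349)·T = 0.349×862 − 223.26 = 77.58
T = 77.58 / 0.402 = 192.99 kg/s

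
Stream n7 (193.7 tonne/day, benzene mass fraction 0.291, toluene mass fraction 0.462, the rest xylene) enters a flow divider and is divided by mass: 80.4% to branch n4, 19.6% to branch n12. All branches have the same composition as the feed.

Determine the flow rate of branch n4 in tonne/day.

Branch n4 flow = 0.804×193.7 = 155.73 tonne/day.

155.7 tonne/day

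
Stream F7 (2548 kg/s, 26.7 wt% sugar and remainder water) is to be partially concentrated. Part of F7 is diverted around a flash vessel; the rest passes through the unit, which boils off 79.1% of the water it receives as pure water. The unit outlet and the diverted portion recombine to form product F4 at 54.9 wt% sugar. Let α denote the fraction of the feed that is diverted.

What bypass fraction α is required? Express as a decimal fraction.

0.114

All 2548×0.267 = 680.32 kg/s of sugar reaches F4, so F4 = 680.32/0.549 = 1239.2 kg/s and vapour = 1308.8 kg/s.
The evaporator receives (1−α)·2548 of feed at 0.733 water and removes 0.791 of that water:
0.791×0.733×(1−α)×2548 = 1308.8
(1−α) = 1308.8/1477.3 = 0.8859;  α = 0.1141.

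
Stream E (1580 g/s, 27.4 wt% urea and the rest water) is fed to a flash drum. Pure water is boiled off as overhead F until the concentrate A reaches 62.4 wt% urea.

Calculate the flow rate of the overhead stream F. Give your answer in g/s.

urea is conserved: 1580×0.274 = 432.92 g/s all reports to the concentrate.
Concentrate = 432.92/(target fraction) = 693.78 g/s.
Overhead = 1580 − 693.78 = 886.22 g/s.

886.2 g/s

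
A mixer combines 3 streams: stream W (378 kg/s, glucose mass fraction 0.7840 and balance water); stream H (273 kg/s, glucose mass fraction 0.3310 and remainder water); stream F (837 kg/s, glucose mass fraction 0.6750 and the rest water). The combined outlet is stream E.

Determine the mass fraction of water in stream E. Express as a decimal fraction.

Total flow out = 378 + 273 + 837 = 1488 kg/s.
water in = 378×0.216 + 273×0.669 + 837×0.325 = 536.31 kg/s.
water mass fraction in E = 536.31/1488 = 0.3604.

0.3604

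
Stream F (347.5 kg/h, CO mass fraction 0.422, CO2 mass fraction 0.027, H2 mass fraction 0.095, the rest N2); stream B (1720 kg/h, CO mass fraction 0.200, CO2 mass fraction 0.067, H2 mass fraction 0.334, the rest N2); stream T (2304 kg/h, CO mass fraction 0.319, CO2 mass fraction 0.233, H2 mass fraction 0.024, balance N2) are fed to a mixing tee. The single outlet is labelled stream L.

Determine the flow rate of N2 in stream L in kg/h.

1822 kg/h

N2 out = N2 in = 347.5×0.456 + 1720×0.399 + 2304×0.424 = 1821.6 kg/h.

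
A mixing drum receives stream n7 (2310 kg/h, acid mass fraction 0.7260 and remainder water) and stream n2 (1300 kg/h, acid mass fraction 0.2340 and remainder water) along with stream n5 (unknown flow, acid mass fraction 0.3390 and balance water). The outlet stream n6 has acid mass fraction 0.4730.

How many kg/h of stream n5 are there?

2043 kg/h

Let n5 be the unknown flow. Total out = 3610 + n5.
acid balance: 1981.3 + 0.339·n5 = 0.473·(3610 + n5)
(0.339 − 0.473)·n5 = 0.473×3610 − 1981.3 = -273.73
n5 = -273.73 / -0.134 = 2042.8 kg/h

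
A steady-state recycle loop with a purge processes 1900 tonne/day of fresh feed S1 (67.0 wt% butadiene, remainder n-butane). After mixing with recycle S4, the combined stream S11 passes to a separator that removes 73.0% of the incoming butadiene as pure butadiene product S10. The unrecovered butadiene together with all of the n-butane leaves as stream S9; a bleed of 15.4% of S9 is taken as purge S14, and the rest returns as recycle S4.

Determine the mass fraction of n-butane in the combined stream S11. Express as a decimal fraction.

n-butane enters only via S1 and leaves only via the purge: 1900×0.330 = 0.154×(n-butane in S9), and the separator passes all n-butane, so n-butane in S11 = n-butane in S9 = 4071.4 tonne/day.
butadiene in S11: m_A = 1900×0.670 + (1−0.154)·(1−0.730)·m_A, so m_A = 1273/0.7716 = 1649.9 tonne/day.
S11 = 1649.9 + 4071.4 = 5721.3 tonne/day.
n-butane fraction in S11 = 4071.4/5721.3 = 0.7116.

0.7116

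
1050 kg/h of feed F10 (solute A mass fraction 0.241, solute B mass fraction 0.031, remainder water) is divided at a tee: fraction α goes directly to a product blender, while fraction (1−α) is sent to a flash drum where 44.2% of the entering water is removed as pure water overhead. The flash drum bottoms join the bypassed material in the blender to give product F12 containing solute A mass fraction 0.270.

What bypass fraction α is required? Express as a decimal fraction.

All 1050×0.241 = 253.05 kg/h of solute A reaches F12, so F12 = 253.05/0.270 = 937.22 kg/h and vapour = 112.78 kg/h.
The evaporator receives (1−α)·1050 of feed at 0.728 water and removes 0.442 of that water:
0.442×0.728×(1−α)×1050 = 112.78
(1−α) = 112.78/337.86 = 0.3338;  α = 0.6662.

0.666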